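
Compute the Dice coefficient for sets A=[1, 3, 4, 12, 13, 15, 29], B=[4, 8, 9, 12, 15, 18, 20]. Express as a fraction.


A intersect B = [4, 12, 15]
|A intersect B| = 3
|A| = 7, |B| = 7
Dice = 2*3 / (7+7)
= 6 / 14 = 3/7

3/7


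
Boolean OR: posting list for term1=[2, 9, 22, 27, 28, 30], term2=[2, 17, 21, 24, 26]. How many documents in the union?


Boolean OR: find union of posting lists
term1 docs: [2, 9, 22, 27, 28, 30]
term2 docs: [2, 17, 21, 24, 26]
Union: [2, 9, 17, 21, 22, 24, 26, 27, 28, 30]
|union| = 10

10


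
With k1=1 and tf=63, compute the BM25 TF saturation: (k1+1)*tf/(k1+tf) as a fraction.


BM25 TF component = (k1+1)*tf / (k1+tf)
k1 = 1, tf = 63
Numerator = (1+1)*63 = 126
Denominator = 1 + 63 = 64
= 126/64 = 63/32

63/32


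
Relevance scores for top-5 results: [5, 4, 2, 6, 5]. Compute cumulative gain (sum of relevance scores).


Cumulative Gain = sum of relevance scores
Position 1: rel=5, running sum=5
Position 2: rel=4, running sum=9
Position 3: rel=2, running sum=11
Position 4: rel=6, running sum=17
Position 5: rel=5, running sum=22
CG = 22

22


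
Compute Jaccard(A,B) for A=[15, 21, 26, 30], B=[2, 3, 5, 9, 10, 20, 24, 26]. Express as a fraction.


A intersect B = [26]
|A intersect B| = 1
A union B = [2, 3, 5, 9, 10, 15, 20, 21, 24, 26, 30]
|A union B| = 11
Jaccard = 1/11 = 1/11

1/11


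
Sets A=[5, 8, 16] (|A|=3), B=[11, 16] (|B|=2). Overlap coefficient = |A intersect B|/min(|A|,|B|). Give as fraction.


A intersect B = [16]
|A intersect B| = 1
min(|A|, |B|) = min(3, 2) = 2
Overlap = 1 / 2 = 1/2

1/2


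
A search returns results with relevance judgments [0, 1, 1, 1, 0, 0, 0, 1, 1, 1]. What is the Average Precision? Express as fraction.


Computing P@k for each relevant position:
Position 1: not relevant
Position 2: relevant, P@2 = 1/2 = 1/2
Position 3: relevant, P@3 = 2/3 = 2/3
Position 4: relevant, P@4 = 3/4 = 3/4
Position 5: not relevant
Position 6: not relevant
Position 7: not relevant
Position 8: relevant, P@8 = 4/8 = 1/2
Position 9: relevant, P@9 = 5/9 = 5/9
Position 10: relevant, P@10 = 6/10 = 3/5
Sum of P@k = 1/2 + 2/3 + 3/4 + 1/2 + 5/9 + 3/5 = 643/180
AP = 643/180 / 6 = 643/1080

643/1080


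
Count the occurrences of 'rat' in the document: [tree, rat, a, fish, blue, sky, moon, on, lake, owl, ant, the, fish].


Document has 13 words
Scanning for 'rat':
Found at positions: [1]
Count = 1

1


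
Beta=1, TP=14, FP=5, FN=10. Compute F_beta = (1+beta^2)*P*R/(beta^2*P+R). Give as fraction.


P = TP/(TP+FP) = 14/19 = 14/19
R = TP/(TP+FN) = 14/24 = 7/12
beta^2 = 1^2 = 1
(1 + beta^2) = 2
Numerator = (1+beta^2)*P*R = 49/57
Denominator = beta^2*P + R = 14/19 + 7/12 = 301/228
F_beta = 28/43

28/43


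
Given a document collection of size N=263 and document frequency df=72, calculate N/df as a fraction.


IDF ratio = N / df
= 263 / 72
= 263/72

263/72


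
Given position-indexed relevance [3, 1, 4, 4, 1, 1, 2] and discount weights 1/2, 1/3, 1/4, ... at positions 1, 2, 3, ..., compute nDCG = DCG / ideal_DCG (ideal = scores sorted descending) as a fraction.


Position discount weights w_i = 1/(i+1) for i=1..7:
Weights = [1/2, 1/3, 1/4, 1/5, 1/6, 1/7, 1/8]
Actual relevance: [3, 1, 4, 4, 1, 1, 2]
DCG = 3/2 + 1/3 + 4/4 + 4/5 + 1/6 + 1/7 + 2/8 = 587/140
Ideal relevance (sorted desc): [4, 4, 3, 2, 1, 1, 1]
Ideal DCG = 4/2 + 4/3 + 3/4 + 2/5 + 1/6 + 1/7 + 1/8 = 1377/280
nDCG = DCG / ideal_DCG = 587/140 / 1377/280 = 1174/1377

1174/1377


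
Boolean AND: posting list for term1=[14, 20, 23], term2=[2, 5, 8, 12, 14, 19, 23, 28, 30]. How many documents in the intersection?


Boolean AND: find intersection of posting lists
term1 docs: [14, 20, 23]
term2 docs: [2, 5, 8, 12, 14, 19, 23, 28, 30]
Intersection: [14, 23]
|intersection| = 2

2


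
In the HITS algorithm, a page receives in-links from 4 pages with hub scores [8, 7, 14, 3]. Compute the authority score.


Authority = sum of hub scores of in-linkers
In-link 1: hub score = 8
In-link 2: hub score = 7
In-link 3: hub score = 14
In-link 4: hub score = 3
Authority = 8 + 7 + 14 + 3 = 32

32


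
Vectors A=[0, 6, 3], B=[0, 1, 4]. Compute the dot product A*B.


Dot product = sum of element-wise products
A[0]*B[0] = 0*0 = 0
A[1]*B[1] = 6*1 = 6
A[2]*B[2] = 3*4 = 12
Sum = 0 + 6 + 12 = 18

18


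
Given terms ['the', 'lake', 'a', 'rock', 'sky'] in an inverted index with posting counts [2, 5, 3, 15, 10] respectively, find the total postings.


Summing posting list sizes:
'the': 2 postings
'lake': 5 postings
'a': 3 postings
'rock': 15 postings
'sky': 10 postings
Total = 2 + 5 + 3 + 15 + 10 = 35

35


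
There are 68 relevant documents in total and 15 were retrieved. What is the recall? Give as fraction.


Recall = retrieved_relevant / total_relevant
= 15 / 68
= 15 / (15 + 53)
= 15/68

15/68


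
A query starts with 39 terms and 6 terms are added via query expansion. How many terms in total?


Original terms: 39
Expansion terms: 6
Total = 39 + 6 = 45

45


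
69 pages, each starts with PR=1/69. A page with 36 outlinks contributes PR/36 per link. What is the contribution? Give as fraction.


Initial PR = 1/69 = 1/69
Outlinks = 36
Contribution per link = PR / outlinks
= 1/69 / 36
= 1/2484

1/2484


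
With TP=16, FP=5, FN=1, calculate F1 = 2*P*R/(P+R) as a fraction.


F1 = 2 * P * R / (P + R)
P = TP/(TP+FP) = 16/21 = 16/21
R = TP/(TP+FN) = 16/17 = 16/17
2 * P * R = 2 * 16/21 * 16/17 = 512/357
P + R = 16/21 + 16/17 = 608/357
F1 = 512/357 / 608/357 = 16/19

16/19


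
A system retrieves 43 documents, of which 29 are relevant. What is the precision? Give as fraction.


Precision = relevant_retrieved / total_retrieved
= 29 / 43
= 29 / (29 + 14)
= 29/43

29/43


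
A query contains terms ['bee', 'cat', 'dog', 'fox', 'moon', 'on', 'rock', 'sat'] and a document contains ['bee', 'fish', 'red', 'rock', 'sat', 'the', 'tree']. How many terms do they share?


Query terms: ['bee', 'cat', 'dog', 'fox', 'moon', 'on', 'rock', 'sat']
Document terms: ['bee', 'fish', 'red', 'rock', 'sat', 'the', 'tree']
Common terms: ['bee', 'rock', 'sat']
Overlap count = 3

3


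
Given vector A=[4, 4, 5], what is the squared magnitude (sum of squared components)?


|A|^2 = sum of squared components
A[0]^2 = 4^2 = 16
A[1]^2 = 4^2 = 16
A[2]^2 = 5^2 = 25
Sum = 16 + 16 + 25 = 57

57


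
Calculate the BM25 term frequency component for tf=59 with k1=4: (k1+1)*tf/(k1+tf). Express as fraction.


BM25 TF component = (k1+1)*tf / (k1+tf)
k1 = 4, tf = 59
Numerator = (4+1)*59 = 295
Denominator = 4 + 59 = 63
= 295/63 = 295/63

295/63


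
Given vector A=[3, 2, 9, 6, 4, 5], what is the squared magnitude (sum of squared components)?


|A|^2 = sum of squared components
A[0]^2 = 3^2 = 9
A[1]^2 = 2^2 = 4
A[2]^2 = 9^2 = 81
A[3]^2 = 6^2 = 36
A[4]^2 = 4^2 = 16
A[5]^2 = 5^2 = 25
Sum = 9 + 4 + 81 + 36 + 16 + 25 = 171

171


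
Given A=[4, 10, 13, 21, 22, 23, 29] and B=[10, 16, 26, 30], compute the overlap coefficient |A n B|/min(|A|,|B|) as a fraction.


A intersect B = [10]
|A intersect B| = 1
min(|A|, |B|) = min(7, 4) = 4
Overlap = 1 / 4 = 1/4

1/4


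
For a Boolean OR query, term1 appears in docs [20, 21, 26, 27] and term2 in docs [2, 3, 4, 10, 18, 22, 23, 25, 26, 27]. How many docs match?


Boolean OR: find union of posting lists
term1 docs: [20, 21, 26, 27]
term2 docs: [2, 3, 4, 10, 18, 22, 23, 25, 26, 27]
Union: [2, 3, 4, 10, 18, 20, 21, 22, 23, 25, 26, 27]
|union| = 12

12


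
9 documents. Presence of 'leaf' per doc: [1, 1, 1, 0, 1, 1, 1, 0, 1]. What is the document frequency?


Checking each document for 'leaf':
Doc 1: present
Doc 2: present
Doc 3: present
Doc 4: absent
Doc 5: present
Doc 6: present
Doc 7: present
Doc 8: absent
Doc 9: present
df = sum of presences = 1 + 1 + 1 + 0 + 1 + 1 + 1 + 0 + 1 = 7

7


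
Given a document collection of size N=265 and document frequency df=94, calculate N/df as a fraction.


IDF ratio = N / df
= 265 / 94
= 265/94

265/94


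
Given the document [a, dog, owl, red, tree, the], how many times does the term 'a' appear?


Document has 6 words
Scanning for 'a':
Found at positions: [0]
Count = 1

1


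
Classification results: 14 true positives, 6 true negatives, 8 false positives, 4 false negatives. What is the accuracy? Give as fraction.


Accuracy = (TP + TN) / (TP + TN + FP + FN)
TP + TN = 14 + 6 = 20
Total = 14 + 6 + 8 + 4 = 32
Accuracy = 20 / 32 = 5/8

5/8


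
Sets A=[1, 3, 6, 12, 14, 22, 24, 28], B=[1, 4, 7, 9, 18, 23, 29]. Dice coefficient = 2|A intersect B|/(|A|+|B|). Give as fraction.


A intersect B = [1]
|A intersect B| = 1
|A| = 8, |B| = 7
Dice = 2*1 / (8+7)
= 2 / 15 = 2/15

2/15


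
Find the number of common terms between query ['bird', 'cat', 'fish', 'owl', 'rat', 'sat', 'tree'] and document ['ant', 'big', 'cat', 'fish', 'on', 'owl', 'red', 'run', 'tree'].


Query terms: ['bird', 'cat', 'fish', 'owl', 'rat', 'sat', 'tree']
Document terms: ['ant', 'big', 'cat', 'fish', 'on', 'owl', 'red', 'run', 'tree']
Common terms: ['cat', 'fish', 'owl', 'tree']
Overlap count = 4

4


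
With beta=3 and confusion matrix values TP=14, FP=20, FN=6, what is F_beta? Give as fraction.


P = TP/(TP+FP) = 14/34 = 7/17
R = TP/(TP+FN) = 14/20 = 7/10
beta^2 = 3^2 = 9
(1 + beta^2) = 10
Numerator = (1+beta^2)*P*R = 49/17
Denominator = beta^2*P + R = 63/17 + 7/10 = 749/170
F_beta = 70/107

70/107


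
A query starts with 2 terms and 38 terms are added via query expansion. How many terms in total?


Original terms: 2
Expansion terms: 38
Total = 2 + 38 = 40

40


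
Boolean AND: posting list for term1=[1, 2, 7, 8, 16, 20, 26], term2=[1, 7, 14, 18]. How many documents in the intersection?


Boolean AND: find intersection of posting lists
term1 docs: [1, 2, 7, 8, 16, 20, 26]
term2 docs: [1, 7, 14, 18]
Intersection: [1, 7]
|intersection| = 2

2


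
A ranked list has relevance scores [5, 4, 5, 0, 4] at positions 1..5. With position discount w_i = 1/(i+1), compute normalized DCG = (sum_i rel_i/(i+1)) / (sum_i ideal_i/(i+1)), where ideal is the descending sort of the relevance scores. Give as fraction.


Position discount weights w_i = 1/(i+1) for i=1..5:
Weights = [1/2, 1/3, 1/4, 1/5, 1/6]
Actual relevance: [5, 4, 5, 0, 4]
DCG = 5/2 + 4/3 + 5/4 + 0/5 + 4/6 = 23/4
Ideal relevance (sorted desc): [5, 5, 4, 4, 0]
Ideal DCG = 5/2 + 5/3 + 4/4 + 4/5 + 0/6 = 179/30
nDCG = DCG / ideal_DCG = 23/4 / 179/30 = 345/358

345/358


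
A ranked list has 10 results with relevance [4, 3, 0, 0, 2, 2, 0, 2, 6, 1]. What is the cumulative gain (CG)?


Cumulative Gain = sum of relevance scores
Position 1: rel=4, running sum=4
Position 2: rel=3, running sum=7
Position 3: rel=0, running sum=7
Position 4: rel=0, running sum=7
Position 5: rel=2, running sum=9
Position 6: rel=2, running sum=11
Position 7: rel=0, running sum=11
Position 8: rel=2, running sum=13
Position 9: rel=6, running sum=19
Position 10: rel=1, running sum=20
CG = 20

20


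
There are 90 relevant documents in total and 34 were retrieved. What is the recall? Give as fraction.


Recall = retrieved_relevant / total_relevant
= 34 / 90
= 34 / (34 + 56)
= 17/45

17/45


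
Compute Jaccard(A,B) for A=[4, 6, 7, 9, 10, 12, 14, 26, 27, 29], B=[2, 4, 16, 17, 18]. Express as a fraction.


A intersect B = [4]
|A intersect B| = 1
A union B = [2, 4, 6, 7, 9, 10, 12, 14, 16, 17, 18, 26, 27, 29]
|A union B| = 14
Jaccard = 1/14 = 1/14

1/14


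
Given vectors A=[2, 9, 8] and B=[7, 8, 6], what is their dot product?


Dot product = sum of element-wise products
A[0]*B[0] = 2*7 = 14
A[1]*B[1] = 9*8 = 72
A[2]*B[2] = 8*6 = 48
Sum = 14 + 72 + 48 = 134

134


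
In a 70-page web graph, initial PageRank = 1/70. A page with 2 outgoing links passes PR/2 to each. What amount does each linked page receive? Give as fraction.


Initial PR = 1/70 = 1/70
Outlinks = 2
Contribution per link = PR / outlinks
= 1/70 / 2
= 1/140

1/140


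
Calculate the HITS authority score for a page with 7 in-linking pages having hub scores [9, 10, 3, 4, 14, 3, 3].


Authority = sum of hub scores of in-linkers
In-link 1: hub score = 9
In-link 2: hub score = 10
In-link 3: hub score = 3
In-link 4: hub score = 4
In-link 5: hub score = 14
In-link 6: hub score = 3
In-link 7: hub score = 3
Authority = 9 + 10 + 3 + 4 + 14 + 3 + 3 = 46

46


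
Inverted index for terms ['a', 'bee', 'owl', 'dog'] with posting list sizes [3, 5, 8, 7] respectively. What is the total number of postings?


Summing posting list sizes:
'a': 3 postings
'bee': 5 postings
'owl': 8 postings
'dog': 7 postings
Total = 3 + 5 + 8 + 7 = 23

23


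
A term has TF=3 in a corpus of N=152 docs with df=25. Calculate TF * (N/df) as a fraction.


TF * (N/df)
= 3 * (152/25)
= 3 * 152/25
= 456/25

456/25


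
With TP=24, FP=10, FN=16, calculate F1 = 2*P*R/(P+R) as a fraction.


F1 = 2 * P * R / (P + R)
P = TP/(TP+FP) = 24/34 = 12/17
R = TP/(TP+FN) = 24/40 = 3/5
2 * P * R = 2 * 12/17 * 3/5 = 72/85
P + R = 12/17 + 3/5 = 111/85
F1 = 72/85 / 111/85 = 24/37

24/37


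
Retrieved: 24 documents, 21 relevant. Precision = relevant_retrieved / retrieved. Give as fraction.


Precision = relevant_retrieved / total_retrieved
= 21 / 24
= 21 / (21 + 3)
= 7/8

7/8


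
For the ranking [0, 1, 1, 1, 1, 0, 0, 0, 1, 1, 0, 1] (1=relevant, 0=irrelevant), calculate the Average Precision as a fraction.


Computing P@k for each relevant position:
Position 1: not relevant
Position 2: relevant, P@2 = 1/2 = 1/2
Position 3: relevant, P@3 = 2/3 = 2/3
Position 4: relevant, P@4 = 3/4 = 3/4
Position 5: relevant, P@5 = 4/5 = 4/5
Position 6: not relevant
Position 7: not relevant
Position 8: not relevant
Position 9: relevant, P@9 = 5/9 = 5/9
Position 10: relevant, P@10 = 6/10 = 3/5
Position 11: not relevant
Position 12: relevant, P@12 = 7/12 = 7/12
Sum of P@k = 1/2 + 2/3 + 3/4 + 4/5 + 5/9 + 3/5 + 7/12 = 401/90
AP = 401/90 / 7 = 401/630

401/630


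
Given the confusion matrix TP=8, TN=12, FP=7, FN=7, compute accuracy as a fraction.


Accuracy = (TP + TN) / (TP + TN + FP + FN)
TP + TN = 8 + 12 = 20
Total = 8 + 12 + 7 + 7 = 34
Accuracy = 20 / 34 = 10/17

10/17


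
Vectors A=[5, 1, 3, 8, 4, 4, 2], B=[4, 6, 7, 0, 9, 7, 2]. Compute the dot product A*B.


Dot product = sum of element-wise products
A[0]*B[0] = 5*4 = 20
A[1]*B[1] = 1*6 = 6
A[2]*B[2] = 3*7 = 21
A[3]*B[3] = 8*0 = 0
A[4]*B[4] = 4*9 = 36
A[5]*B[5] = 4*7 = 28
A[6]*B[6] = 2*2 = 4
Sum = 20 + 6 + 21 + 0 + 36 + 28 + 4 = 115

115


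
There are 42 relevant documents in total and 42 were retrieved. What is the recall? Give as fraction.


Recall = retrieved_relevant / total_relevant
= 42 / 42
= 42 / (42 + 0)
= 1

1


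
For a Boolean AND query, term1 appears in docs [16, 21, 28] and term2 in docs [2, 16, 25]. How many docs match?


Boolean AND: find intersection of posting lists
term1 docs: [16, 21, 28]
term2 docs: [2, 16, 25]
Intersection: [16]
|intersection| = 1

1


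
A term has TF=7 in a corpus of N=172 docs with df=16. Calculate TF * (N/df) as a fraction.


TF * (N/df)
= 7 * (172/16)
= 7 * 43/4
= 301/4

301/4


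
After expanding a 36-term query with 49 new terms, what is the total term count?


Original terms: 36
Expansion terms: 49
Total = 36 + 49 = 85

85


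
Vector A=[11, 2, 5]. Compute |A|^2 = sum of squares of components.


|A|^2 = sum of squared components
A[0]^2 = 11^2 = 121
A[1]^2 = 2^2 = 4
A[2]^2 = 5^2 = 25
Sum = 121 + 4 + 25 = 150

150


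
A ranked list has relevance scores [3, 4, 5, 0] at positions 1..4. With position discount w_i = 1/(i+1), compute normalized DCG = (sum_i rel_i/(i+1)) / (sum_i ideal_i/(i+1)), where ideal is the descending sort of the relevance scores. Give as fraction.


Position discount weights w_i = 1/(i+1) for i=1..4:
Weights = [1/2, 1/3, 1/4, 1/5]
Actual relevance: [3, 4, 5, 0]
DCG = 3/2 + 4/3 + 5/4 + 0/5 = 49/12
Ideal relevance (sorted desc): [5, 4, 3, 0]
Ideal DCG = 5/2 + 4/3 + 3/4 + 0/5 = 55/12
nDCG = DCG / ideal_DCG = 49/12 / 55/12 = 49/55

49/55


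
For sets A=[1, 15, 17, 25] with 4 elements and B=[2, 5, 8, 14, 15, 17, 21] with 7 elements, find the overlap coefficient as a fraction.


A intersect B = [15, 17]
|A intersect B| = 2
min(|A|, |B|) = min(4, 7) = 4
Overlap = 2 / 4 = 1/2

1/2


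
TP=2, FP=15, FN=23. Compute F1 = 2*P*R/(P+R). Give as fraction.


F1 = 2 * P * R / (P + R)
P = TP/(TP+FP) = 2/17 = 2/17
R = TP/(TP+FN) = 2/25 = 2/25
2 * P * R = 2 * 2/17 * 2/25 = 8/425
P + R = 2/17 + 2/25 = 84/425
F1 = 8/425 / 84/425 = 2/21

2/21


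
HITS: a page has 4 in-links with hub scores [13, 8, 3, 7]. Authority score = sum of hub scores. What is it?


Authority = sum of hub scores of in-linkers
In-link 1: hub score = 13
In-link 2: hub score = 8
In-link 3: hub score = 3
In-link 4: hub score = 7
Authority = 13 + 8 + 3 + 7 = 31

31


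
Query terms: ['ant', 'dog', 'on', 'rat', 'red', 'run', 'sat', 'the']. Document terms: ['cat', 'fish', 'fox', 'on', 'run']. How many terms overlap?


Query terms: ['ant', 'dog', 'on', 'rat', 'red', 'run', 'sat', 'the']
Document terms: ['cat', 'fish', 'fox', 'on', 'run']
Common terms: ['on', 'run']
Overlap count = 2

2


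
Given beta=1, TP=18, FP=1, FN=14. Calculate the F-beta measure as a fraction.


P = TP/(TP+FP) = 18/19 = 18/19
R = TP/(TP+FN) = 18/32 = 9/16
beta^2 = 1^2 = 1
(1 + beta^2) = 2
Numerator = (1+beta^2)*P*R = 81/76
Denominator = beta^2*P + R = 18/19 + 9/16 = 459/304
F_beta = 12/17

12/17


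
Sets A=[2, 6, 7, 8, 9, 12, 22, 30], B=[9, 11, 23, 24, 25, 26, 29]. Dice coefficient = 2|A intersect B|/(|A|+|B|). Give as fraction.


A intersect B = [9]
|A intersect B| = 1
|A| = 8, |B| = 7
Dice = 2*1 / (8+7)
= 2 / 15 = 2/15

2/15


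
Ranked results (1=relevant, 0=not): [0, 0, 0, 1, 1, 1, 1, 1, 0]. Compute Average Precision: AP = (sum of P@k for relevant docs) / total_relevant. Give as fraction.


Computing P@k for each relevant position:
Position 1: not relevant
Position 2: not relevant
Position 3: not relevant
Position 4: relevant, P@4 = 1/4 = 1/4
Position 5: relevant, P@5 = 2/5 = 2/5
Position 6: relevant, P@6 = 3/6 = 1/2
Position 7: relevant, P@7 = 4/7 = 4/7
Position 8: relevant, P@8 = 5/8 = 5/8
Position 9: not relevant
Sum of P@k = 1/4 + 2/5 + 1/2 + 4/7 + 5/8 = 657/280
AP = 657/280 / 5 = 657/1400

657/1400


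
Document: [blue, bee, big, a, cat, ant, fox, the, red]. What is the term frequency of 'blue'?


Document has 9 words
Scanning for 'blue':
Found at positions: [0]
Count = 1

1


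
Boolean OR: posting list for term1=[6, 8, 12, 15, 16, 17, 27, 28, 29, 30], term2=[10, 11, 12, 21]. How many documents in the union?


Boolean OR: find union of posting lists
term1 docs: [6, 8, 12, 15, 16, 17, 27, 28, 29, 30]
term2 docs: [10, 11, 12, 21]
Union: [6, 8, 10, 11, 12, 15, 16, 17, 21, 27, 28, 29, 30]
|union| = 13

13


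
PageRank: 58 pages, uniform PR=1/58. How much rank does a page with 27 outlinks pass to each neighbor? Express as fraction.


Initial PR = 1/58 = 1/58
Outlinks = 27
Contribution per link = PR / outlinks
= 1/58 / 27
= 1/1566

1/1566


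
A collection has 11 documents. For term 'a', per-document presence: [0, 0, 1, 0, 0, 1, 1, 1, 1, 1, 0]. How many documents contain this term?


Checking each document for 'a':
Doc 1: absent
Doc 2: absent
Doc 3: present
Doc 4: absent
Doc 5: absent
Doc 6: present
Doc 7: present
Doc 8: present
Doc 9: present
Doc 10: present
Doc 11: absent
df = sum of presences = 0 + 0 + 1 + 0 + 0 + 1 + 1 + 1 + 1 + 1 + 0 = 6

6


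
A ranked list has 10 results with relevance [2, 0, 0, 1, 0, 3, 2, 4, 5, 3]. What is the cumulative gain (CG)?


Cumulative Gain = sum of relevance scores
Position 1: rel=2, running sum=2
Position 2: rel=0, running sum=2
Position 3: rel=0, running sum=2
Position 4: rel=1, running sum=3
Position 5: rel=0, running sum=3
Position 6: rel=3, running sum=6
Position 7: rel=2, running sum=8
Position 8: rel=4, running sum=12
Position 9: rel=5, running sum=17
Position 10: rel=3, running sum=20
CG = 20

20


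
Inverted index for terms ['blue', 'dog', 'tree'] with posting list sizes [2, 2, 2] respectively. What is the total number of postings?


Summing posting list sizes:
'blue': 2 postings
'dog': 2 postings
'tree': 2 postings
Total = 2 + 2 + 2 = 6

6


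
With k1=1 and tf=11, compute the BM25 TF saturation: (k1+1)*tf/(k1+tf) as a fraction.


BM25 TF component = (k1+1)*tf / (k1+tf)
k1 = 1, tf = 11
Numerator = (1+1)*11 = 22
Denominator = 1 + 11 = 12
= 22/12 = 11/6

11/6


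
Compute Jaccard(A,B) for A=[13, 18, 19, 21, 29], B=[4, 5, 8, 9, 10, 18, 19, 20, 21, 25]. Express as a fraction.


A intersect B = [18, 19, 21]
|A intersect B| = 3
A union B = [4, 5, 8, 9, 10, 13, 18, 19, 20, 21, 25, 29]
|A union B| = 12
Jaccard = 3/12 = 1/4

1/4


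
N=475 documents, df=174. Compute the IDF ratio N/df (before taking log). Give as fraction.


IDF ratio = N / df
= 475 / 174
= 475/174

475/174


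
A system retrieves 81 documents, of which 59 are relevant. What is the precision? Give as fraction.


Precision = relevant_retrieved / total_retrieved
= 59 / 81
= 59 / (59 + 22)
= 59/81

59/81


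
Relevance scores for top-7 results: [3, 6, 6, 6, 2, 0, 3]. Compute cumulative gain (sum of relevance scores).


Cumulative Gain = sum of relevance scores
Position 1: rel=3, running sum=3
Position 2: rel=6, running sum=9
Position 3: rel=6, running sum=15
Position 4: rel=6, running sum=21
Position 5: rel=2, running sum=23
Position 6: rel=0, running sum=23
Position 7: rel=3, running sum=26
CG = 26

26


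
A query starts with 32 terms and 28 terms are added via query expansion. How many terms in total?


Original terms: 32
Expansion terms: 28
Total = 32 + 28 = 60

60


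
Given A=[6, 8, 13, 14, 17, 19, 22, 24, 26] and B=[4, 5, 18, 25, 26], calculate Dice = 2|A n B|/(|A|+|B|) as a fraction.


A intersect B = [26]
|A intersect B| = 1
|A| = 9, |B| = 5
Dice = 2*1 / (9+5)
= 2 / 14 = 1/7

1/7


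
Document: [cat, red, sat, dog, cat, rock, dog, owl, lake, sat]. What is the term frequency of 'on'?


Document has 10 words
Scanning for 'on':
Term not found in document
Count = 0

0


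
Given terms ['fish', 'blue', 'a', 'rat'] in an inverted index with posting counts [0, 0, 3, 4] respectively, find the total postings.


Summing posting list sizes:
'fish': 0 postings
'blue': 0 postings
'a': 3 postings
'rat': 4 postings
Total = 0 + 0 + 3 + 4 = 7

7


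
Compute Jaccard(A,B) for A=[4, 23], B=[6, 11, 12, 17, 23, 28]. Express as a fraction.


A intersect B = [23]
|A intersect B| = 1
A union B = [4, 6, 11, 12, 17, 23, 28]
|A union B| = 7
Jaccard = 1/7 = 1/7

1/7


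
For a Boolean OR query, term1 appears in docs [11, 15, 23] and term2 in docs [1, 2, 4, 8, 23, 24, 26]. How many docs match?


Boolean OR: find union of posting lists
term1 docs: [11, 15, 23]
term2 docs: [1, 2, 4, 8, 23, 24, 26]
Union: [1, 2, 4, 8, 11, 15, 23, 24, 26]
|union| = 9

9


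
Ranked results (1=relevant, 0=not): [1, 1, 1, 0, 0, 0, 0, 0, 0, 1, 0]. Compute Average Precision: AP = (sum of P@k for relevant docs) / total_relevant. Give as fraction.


Computing P@k for each relevant position:
Position 1: relevant, P@1 = 1/1 = 1
Position 2: relevant, P@2 = 2/2 = 1
Position 3: relevant, P@3 = 3/3 = 1
Position 4: not relevant
Position 5: not relevant
Position 6: not relevant
Position 7: not relevant
Position 8: not relevant
Position 9: not relevant
Position 10: relevant, P@10 = 4/10 = 2/5
Position 11: not relevant
Sum of P@k = 1 + 1 + 1 + 2/5 = 17/5
AP = 17/5 / 4 = 17/20

17/20


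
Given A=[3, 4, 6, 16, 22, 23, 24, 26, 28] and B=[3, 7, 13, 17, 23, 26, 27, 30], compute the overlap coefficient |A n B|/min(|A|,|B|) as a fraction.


A intersect B = [3, 23, 26]
|A intersect B| = 3
min(|A|, |B|) = min(9, 8) = 8
Overlap = 3 / 8 = 3/8

3/8


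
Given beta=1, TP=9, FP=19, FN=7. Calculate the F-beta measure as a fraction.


P = TP/(TP+FP) = 9/28 = 9/28
R = TP/(TP+FN) = 9/16 = 9/16
beta^2 = 1^2 = 1
(1 + beta^2) = 2
Numerator = (1+beta^2)*P*R = 81/224
Denominator = beta^2*P + R = 9/28 + 9/16 = 99/112
F_beta = 9/22

9/22


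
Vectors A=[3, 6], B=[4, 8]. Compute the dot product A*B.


Dot product = sum of element-wise products
A[0]*B[0] = 3*4 = 12
A[1]*B[1] = 6*8 = 48
Sum = 12 + 48 = 60

60


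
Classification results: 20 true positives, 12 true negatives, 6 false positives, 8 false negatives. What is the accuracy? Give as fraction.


Accuracy = (TP + TN) / (TP + TN + FP + FN)
TP + TN = 20 + 12 = 32
Total = 20 + 12 + 6 + 8 = 46
Accuracy = 32 / 46 = 16/23

16/23


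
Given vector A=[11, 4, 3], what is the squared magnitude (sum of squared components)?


|A|^2 = sum of squared components
A[0]^2 = 11^2 = 121
A[1]^2 = 4^2 = 16
A[2]^2 = 3^2 = 9
Sum = 121 + 16 + 9 = 146

146


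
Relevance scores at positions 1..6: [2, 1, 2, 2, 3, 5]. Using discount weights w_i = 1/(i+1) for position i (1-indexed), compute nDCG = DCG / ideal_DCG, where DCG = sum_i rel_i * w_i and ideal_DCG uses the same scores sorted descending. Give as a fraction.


Position discount weights w_i = 1/(i+1) for i=1..6:
Weights = [1/2, 1/3, 1/4, 1/5, 1/6, 1/7]
Actual relevance: [2, 1, 2, 2, 3, 5]
DCG = 2/2 + 1/3 + 2/4 + 2/5 + 3/6 + 5/7 = 362/105
Ideal relevance (sorted desc): [5, 3, 2, 2, 2, 1]
Ideal DCG = 5/2 + 3/3 + 2/4 + 2/5 + 2/6 + 1/7 = 512/105
nDCG = DCG / ideal_DCG = 362/105 / 512/105 = 181/256

181/256


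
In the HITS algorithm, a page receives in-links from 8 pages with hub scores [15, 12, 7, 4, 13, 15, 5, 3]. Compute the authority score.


Authority = sum of hub scores of in-linkers
In-link 1: hub score = 15
In-link 2: hub score = 12
In-link 3: hub score = 7
In-link 4: hub score = 4
In-link 5: hub score = 13
In-link 6: hub score = 15
In-link 7: hub score = 5
In-link 8: hub score = 3
Authority = 15 + 12 + 7 + 4 + 13 + 15 + 5 + 3 = 74

74


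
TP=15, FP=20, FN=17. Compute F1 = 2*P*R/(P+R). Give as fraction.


F1 = 2 * P * R / (P + R)
P = TP/(TP+FP) = 15/35 = 3/7
R = TP/(TP+FN) = 15/32 = 15/32
2 * P * R = 2 * 3/7 * 15/32 = 45/112
P + R = 3/7 + 15/32 = 201/224
F1 = 45/112 / 201/224 = 30/67

30/67


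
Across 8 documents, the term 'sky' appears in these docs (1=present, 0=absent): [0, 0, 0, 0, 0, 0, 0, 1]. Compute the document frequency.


Checking each document for 'sky':
Doc 1: absent
Doc 2: absent
Doc 3: absent
Doc 4: absent
Doc 5: absent
Doc 6: absent
Doc 7: absent
Doc 8: present
df = sum of presences = 0 + 0 + 0 + 0 + 0 + 0 + 0 + 1 = 1

1


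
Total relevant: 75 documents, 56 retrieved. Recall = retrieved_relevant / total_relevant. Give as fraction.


Recall = retrieved_relevant / total_relevant
= 56 / 75
= 56 / (56 + 19)
= 56/75

56/75


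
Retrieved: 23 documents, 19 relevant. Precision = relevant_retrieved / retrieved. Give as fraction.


Precision = relevant_retrieved / total_retrieved
= 19 / 23
= 19 / (19 + 4)
= 19/23

19/23


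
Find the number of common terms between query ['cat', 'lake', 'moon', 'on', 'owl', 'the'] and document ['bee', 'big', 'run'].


Query terms: ['cat', 'lake', 'moon', 'on', 'owl', 'the']
Document terms: ['bee', 'big', 'run']
Common terms: []
Overlap count = 0

0


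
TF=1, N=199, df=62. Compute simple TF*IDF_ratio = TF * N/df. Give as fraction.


TF * (N/df)
= 1 * (199/62)
= 1 * 199/62
= 199/62

199/62


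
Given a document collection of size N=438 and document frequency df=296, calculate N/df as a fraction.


IDF ratio = N / df
= 438 / 296
= 219/148

219/148


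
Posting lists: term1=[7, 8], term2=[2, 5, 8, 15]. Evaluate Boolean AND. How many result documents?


Boolean AND: find intersection of posting lists
term1 docs: [7, 8]
term2 docs: [2, 5, 8, 15]
Intersection: [8]
|intersection| = 1

1


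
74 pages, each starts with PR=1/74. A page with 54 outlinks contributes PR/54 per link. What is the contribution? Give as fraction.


Initial PR = 1/74 = 1/74
Outlinks = 54
Contribution per link = PR / outlinks
= 1/74 / 54
= 1/3996

1/3996


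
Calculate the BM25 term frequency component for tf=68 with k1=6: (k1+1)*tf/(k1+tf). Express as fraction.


BM25 TF component = (k1+1)*tf / (k1+tf)
k1 = 6, tf = 68
Numerator = (6+1)*68 = 476
Denominator = 6 + 68 = 74
= 476/74 = 238/37

238/37


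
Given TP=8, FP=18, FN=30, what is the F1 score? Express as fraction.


F1 = 2 * P * R / (P + R)
P = TP/(TP+FP) = 8/26 = 4/13
R = TP/(TP+FN) = 8/38 = 4/19
2 * P * R = 2 * 4/13 * 4/19 = 32/247
P + R = 4/13 + 4/19 = 128/247
F1 = 32/247 / 128/247 = 1/4

1/4


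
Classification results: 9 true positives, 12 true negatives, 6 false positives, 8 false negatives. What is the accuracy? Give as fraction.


Accuracy = (TP + TN) / (TP + TN + FP + FN)
TP + TN = 9 + 12 = 21
Total = 9 + 12 + 6 + 8 = 35
Accuracy = 21 / 35 = 3/5

3/5


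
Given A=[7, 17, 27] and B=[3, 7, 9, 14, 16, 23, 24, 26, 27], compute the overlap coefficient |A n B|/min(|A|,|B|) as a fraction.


A intersect B = [7, 27]
|A intersect B| = 2
min(|A|, |B|) = min(3, 9) = 3
Overlap = 2 / 3 = 2/3

2/3


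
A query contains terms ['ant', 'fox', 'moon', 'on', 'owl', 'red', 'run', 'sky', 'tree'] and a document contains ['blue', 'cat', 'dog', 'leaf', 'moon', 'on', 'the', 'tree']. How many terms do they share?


Query terms: ['ant', 'fox', 'moon', 'on', 'owl', 'red', 'run', 'sky', 'tree']
Document terms: ['blue', 'cat', 'dog', 'leaf', 'moon', 'on', 'the', 'tree']
Common terms: ['moon', 'on', 'tree']
Overlap count = 3

3


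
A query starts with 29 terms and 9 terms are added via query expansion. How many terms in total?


Original terms: 29
Expansion terms: 9
Total = 29 + 9 = 38

38


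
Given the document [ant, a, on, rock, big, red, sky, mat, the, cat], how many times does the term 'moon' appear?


Document has 10 words
Scanning for 'moon':
Term not found in document
Count = 0

0


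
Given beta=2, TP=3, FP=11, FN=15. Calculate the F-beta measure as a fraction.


P = TP/(TP+FP) = 3/14 = 3/14
R = TP/(TP+FN) = 3/18 = 1/6
beta^2 = 2^2 = 4
(1 + beta^2) = 5
Numerator = (1+beta^2)*P*R = 5/28
Denominator = beta^2*P + R = 6/7 + 1/6 = 43/42
F_beta = 15/86

15/86


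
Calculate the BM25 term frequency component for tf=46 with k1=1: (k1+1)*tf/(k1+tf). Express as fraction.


BM25 TF component = (k1+1)*tf / (k1+tf)
k1 = 1, tf = 46
Numerator = (1+1)*46 = 92
Denominator = 1 + 46 = 47
= 92/47 = 92/47

92/47


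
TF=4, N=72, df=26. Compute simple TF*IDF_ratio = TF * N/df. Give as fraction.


TF * (N/df)
= 4 * (72/26)
= 4 * 36/13
= 144/13

144/13


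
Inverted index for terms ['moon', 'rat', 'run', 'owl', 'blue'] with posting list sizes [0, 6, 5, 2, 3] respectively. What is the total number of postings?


Summing posting list sizes:
'moon': 0 postings
'rat': 6 postings
'run': 5 postings
'owl': 2 postings
'blue': 3 postings
Total = 0 + 6 + 5 + 2 + 3 = 16

16


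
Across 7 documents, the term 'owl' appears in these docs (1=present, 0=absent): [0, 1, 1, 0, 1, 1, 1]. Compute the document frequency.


Checking each document for 'owl':
Doc 1: absent
Doc 2: present
Doc 3: present
Doc 4: absent
Doc 5: present
Doc 6: present
Doc 7: present
df = sum of presences = 0 + 1 + 1 + 0 + 1 + 1 + 1 = 5

5


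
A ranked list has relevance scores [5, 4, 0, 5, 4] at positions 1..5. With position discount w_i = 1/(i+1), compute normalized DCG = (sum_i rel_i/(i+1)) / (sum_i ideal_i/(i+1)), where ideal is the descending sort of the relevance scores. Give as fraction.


Position discount weights w_i = 1/(i+1) for i=1..5:
Weights = [1/2, 1/3, 1/4, 1/5, 1/6]
Actual relevance: [5, 4, 0, 5, 4]
DCG = 5/2 + 4/3 + 0/4 + 5/5 + 4/6 = 11/2
Ideal relevance (sorted desc): [5, 5, 4, 4, 0]
Ideal DCG = 5/2 + 5/3 + 4/4 + 4/5 + 0/6 = 179/30
nDCG = DCG / ideal_DCG = 11/2 / 179/30 = 165/179

165/179


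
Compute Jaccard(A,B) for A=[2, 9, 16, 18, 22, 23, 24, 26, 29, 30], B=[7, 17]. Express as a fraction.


A intersect B = []
|A intersect B| = 0
A union B = [2, 7, 9, 16, 17, 18, 22, 23, 24, 26, 29, 30]
|A union B| = 12
Jaccard = 0/12 = 0

0


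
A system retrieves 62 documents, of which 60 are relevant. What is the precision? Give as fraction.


Precision = relevant_retrieved / total_retrieved
= 60 / 62
= 60 / (60 + 2)
= 30/31

30/31


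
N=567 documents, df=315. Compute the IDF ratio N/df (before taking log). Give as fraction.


IDF ratio = N / df
= 567 / 315
= 9/5

9/5


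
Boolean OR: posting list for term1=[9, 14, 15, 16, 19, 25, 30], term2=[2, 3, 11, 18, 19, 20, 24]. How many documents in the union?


Boolean OR: find union of posting lists
term1 docs: [9, 14, 15, 16, 19, 25, 30]
term2 docs: [2, 3, 11, 18, 19, 20, 24]
Union: [2, 3, 9, 11, 14, 15, 16, 18, 19, 20, 24, 25, 30]
|union| = 13

13


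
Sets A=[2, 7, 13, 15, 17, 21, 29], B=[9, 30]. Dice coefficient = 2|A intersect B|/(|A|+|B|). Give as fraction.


A intersect B = []
|A intersect B| = 0
|A| = 7, |B| = 2
Dice = 2*0 / (7+2)
= 0 / 9 = 0

0


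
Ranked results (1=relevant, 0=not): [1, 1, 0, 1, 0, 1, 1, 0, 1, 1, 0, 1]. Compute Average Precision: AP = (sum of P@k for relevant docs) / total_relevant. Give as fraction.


Computing P@k for each relevant position:
Position 1: relevant, P@1 = 1/1 = 1
Position 2: relevant, P@2 = 2/2 = 1
Position 3: not relevant
Position 4: relevant, P@4 = 3/4 = 3/4
Position 5: not relevant
Position 6: relevant, P@6 = 4/6 = 2/3
Position 7: relevant, P@7 = 5/7 = 5/7
Position 8: not relevant
Position 9: relevant, P@9 = 6/9 = 2/3
Position 10: relevant, P@10 = 7/10 = 7/10
Position 11: not relevant
Position 12: relevant, P@12 = 8/12 = 2/3
Sum of P@k = 1 + 1 + 3/4 + 2/3 + 5/7 + 2/3 + 7/10 + 2/3 = 863/140
AP = 863/140 / 8 = 863/1120

863/1120


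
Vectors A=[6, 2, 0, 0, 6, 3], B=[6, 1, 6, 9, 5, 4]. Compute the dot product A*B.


Dot product = sum of element-wise products
A[0]*B[0] = 6*6 = 36
A[1]*B[1] = 2*1 = 2
A[2]*B[2] = 0*6 = 0
A[3]*B[3] = 0*9 = 0
A[4]*B[4] = 6*5 = 30
A[5]*B[5] = 3*4 = 12
Sum = 36 + 2 + 0 + 0 + 30 + 12 = 80

80


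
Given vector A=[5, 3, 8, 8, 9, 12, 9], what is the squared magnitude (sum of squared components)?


|A|^2 = sum of squared components
A[0]^2 = 5^2 = 25
A[1]^2 = 3^2 = 9
A[2]^2 = 8^2 = 64
A[3]^2 = 8^2 = 64
A[4]^2 = 9^2 = 81
A[5]^2 = 12^2 = 144
A[6]^2 = 9^2 = 81
Sum = 25 + 9 + 64 + 64 + 81 + 144 + 81 = 468

468


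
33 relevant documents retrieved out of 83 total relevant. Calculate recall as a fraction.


Recall = retrieved_relevant / total_relevant
= 33 / 83
= 33 / (33 + 50)
= 33/83

33/83


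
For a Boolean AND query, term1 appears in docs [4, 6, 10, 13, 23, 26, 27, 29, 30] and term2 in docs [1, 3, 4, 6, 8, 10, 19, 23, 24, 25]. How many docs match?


Boolean AND: find intersection of posting lists
term1 docs: [4, 6, 10, 13, 23, 26, 27, 29, 30]
term2 docs: [1, 3, 4, 6, 8, 10, 19, 23, 24, 25]
Intersection: [4, 6, 10, 23]
|intersection| = 4

4


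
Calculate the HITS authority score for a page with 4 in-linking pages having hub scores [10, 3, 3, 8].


Authority = sum of hub scores of in-linkers
In-link 1: hub score = 10
In-link 2: hub score = 3
In-link 3: hub score = 3
In-link 4: hub score = 8
Authority = 10 + 3 + 3 + 8 = 24

24


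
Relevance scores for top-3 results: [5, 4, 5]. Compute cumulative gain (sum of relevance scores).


Cumulative Gain = sum of relevance scores
Position 1: rel=5, running sum=5
Position 2: rel=4, running sum=9
Position 3: rel=5, running sum=14
CG = 14

14


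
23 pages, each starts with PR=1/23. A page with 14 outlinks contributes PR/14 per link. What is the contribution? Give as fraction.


Initial PR = 1/23 = 1/23
Outlinks = 14
Contribution per link = PR / outlinks
= 1/23 / 14
= 1/322

1/322


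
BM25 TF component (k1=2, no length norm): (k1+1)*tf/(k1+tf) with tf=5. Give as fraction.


BM25 TF component = (k1+1)*tf / (k1+tf)
k1 = 2, tf = 5
Numerator = (2+1)*5 = 15
Denominator = 2 + 5 = 7
= 15/7 = 15/7

15/7


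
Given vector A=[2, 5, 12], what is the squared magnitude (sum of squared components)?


|A|^2 = sum of squared components
A[0]^2 = 2^2 = 4
A[1]^2 = 5^2 = 25
A[2]^2 = 12^2 = 144
Sum = 4 + 25 + 144 = 173

173


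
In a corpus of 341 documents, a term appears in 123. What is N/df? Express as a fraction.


IDF ratio = N / df
= 341 / 123
= 341/123

341/123


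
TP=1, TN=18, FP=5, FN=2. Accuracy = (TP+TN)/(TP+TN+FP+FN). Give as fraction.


Accuracy = (TP + TN) / (TP + TN + FP + FN)
TP + TN = 1 + 18 = 19
Total = 1 + 18 + 5 + 2 = 26
Accuracy = 19 / 26 = 19/26

19/26


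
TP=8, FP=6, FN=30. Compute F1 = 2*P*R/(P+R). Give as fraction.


F1 = 2 * P * R / (P + R)
P = TP/(TP+FP) = 8/14 = 4/7
R = TP/(TP+FN) = 8/38 = 4/19
2 * P * R = 2 * 4/7 * 4/19 = 32/133
P + R = 4/7 + 4/19 = 104/133
F1 = 32/133 / 104/133 = 4/13

4/13


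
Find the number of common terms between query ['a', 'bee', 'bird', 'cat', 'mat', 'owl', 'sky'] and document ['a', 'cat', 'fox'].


Query terms: ['a', 'bee', 'bird', 'cat', 'mat', 'owl', 'sky']
Document terms: ['a', 'cat', 'fox']
Common terms: ['a', 'cat']
Overlap count = 2

2


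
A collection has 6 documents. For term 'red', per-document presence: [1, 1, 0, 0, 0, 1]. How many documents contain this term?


Checking each document for 'red':
Doc 1: present
Doc 2: present
Doc 3: absent
Doc 4: absent
Doc 5: absent
Doc 6: present
df = sum of presences = 1 + 1 + 0 + 0 + 0 + 1 = 3

3


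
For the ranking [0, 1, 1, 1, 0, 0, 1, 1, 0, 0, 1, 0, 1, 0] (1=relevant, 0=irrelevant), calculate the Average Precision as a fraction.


Computing P@k for each relevant position:
Position 1: not relevant
Position 2: relevant, P@2 = 1/2 = 1/2
Position 3: relevant, P@3 = 2/3 = 2/3
Position 4: relevant, P@4 = 3/4 = 3/4
Position 5: not relevant
Position 6: not relevant
Position 7: relevant, P@7 = 4/7 = 4/7
Position 8: relevant, P@8 = 5/8 = 5/8
Position 9: not relevant
Position 10: not relevant
Position 11: relevant, P@11 = 6/11 = 6/11
Position 12: not relevant
Position 13: relevant, P@13 = 7/13 = 7/13
Position 14: not relevant
Sum of P@k = 1/2 + 2/3 + 3/4 + 4/7 + 5/8 + 6/11 + 7/13 = 100829/24024
AP = 100829/24024 / 7 = 100829/168168

100829/168168


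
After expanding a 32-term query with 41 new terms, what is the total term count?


Original terms: 32
Expansion terms: 41
Total = 32 + 41 = 73

73


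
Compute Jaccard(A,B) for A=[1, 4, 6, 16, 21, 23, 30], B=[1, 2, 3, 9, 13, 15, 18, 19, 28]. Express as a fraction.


A intersect B = [1]
|A intersect B| = 1
A union B = [1, 2, 3, 4, 6, 9, 13, 15, 16, 18, 19, 21, 23, 28, 30]
|A union B| = 15
Jaccard = 1/15 = 1/15

1/15


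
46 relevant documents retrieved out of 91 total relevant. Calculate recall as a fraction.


Recall = retrieved_relevant / total_relevant
= 46 / 91
= 46 / (46 + 45)
= 46/91

46/91


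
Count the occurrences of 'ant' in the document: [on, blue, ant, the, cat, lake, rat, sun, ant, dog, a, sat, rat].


Document has 13 words
Scanning for 'ant':
Found at positions: [2, 8]
Count = 2

2


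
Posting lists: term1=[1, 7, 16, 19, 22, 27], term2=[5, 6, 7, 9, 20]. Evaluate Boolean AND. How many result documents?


Boolean AND: find intersection of posting lists
term1 docs: [1, 7, 16, 19, 22, 27]
term2 docs: [5, 6, 7, 9, 20]
Intersection: [7]
|intersection| = 1

1


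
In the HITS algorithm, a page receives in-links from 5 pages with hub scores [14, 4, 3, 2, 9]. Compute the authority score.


Authority = sum of hub scores of in-linkers
In-link 1: hub score = 14
In-link 2: hub score = 4
In-link 3: hub score = 3
In-link 4: hub score = 2
In-link 5: hub score = 9
Authority = 14 + 4 + 3 + 2 + 9 = 32

32


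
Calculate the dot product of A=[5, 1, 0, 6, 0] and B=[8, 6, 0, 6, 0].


Dot product = sum of element-wise products
A[0]*B[0] = 5*8 = 40
A[1]*B[1] = 1*6 = 6
A[2]*B[2] = 0*0 = 0
A[3]*B[3] = 6*6 = 36
A[4]*B[4] = 0*0 = 0
Sum = 40 + 6 + 0 + 36 + 0 = 82

82


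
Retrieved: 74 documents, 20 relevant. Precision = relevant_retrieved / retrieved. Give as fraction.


Precision = relevant_retrieved / total_retrieved
= 20 / 74
= 20 / (20 + 54)
= 10/37

10/37


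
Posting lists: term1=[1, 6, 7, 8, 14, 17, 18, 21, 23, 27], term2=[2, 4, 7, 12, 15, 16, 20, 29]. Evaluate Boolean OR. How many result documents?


Boolean OR: find union of posting lists
term1 docs: [1, 6, 7, 8, 14, 17, 18, 21, 23, 27]
term2 docs: [2, 4, 7, 12, 15, 16, 20, 29]
Union: [1, 2, 4, 6, 7, 8, 12, 14, 15, 16, 17, 18, 20, 21, 23, 27, 29]
|union| = 17

17
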